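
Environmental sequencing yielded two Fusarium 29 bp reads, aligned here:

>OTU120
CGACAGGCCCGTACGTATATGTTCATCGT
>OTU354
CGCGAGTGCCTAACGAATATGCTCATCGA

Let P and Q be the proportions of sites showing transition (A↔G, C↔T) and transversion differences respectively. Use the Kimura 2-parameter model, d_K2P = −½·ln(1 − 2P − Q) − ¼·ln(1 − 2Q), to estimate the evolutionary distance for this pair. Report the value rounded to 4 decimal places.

0.4120

Mismatches occur at site 3 (A/C, transversion), site 4 (C/G, transversion), site 7 (G/T, transversion), site 8 (C/G, transversion), site 11 (G/T, transversion), site 12 (T/A, transversion), site 16 (T/A, transversion), site 22 (T/C, transition), site 29 (T/A, transversion).
Of the 9 differences, 1 transition and 8 transversions over 29 sites: P = 1/29 = 0.034483, Q = 8/29 = 0.275862.
d = −0.5·ln(0.655172) − 0.25·ln(0.448276) = −0.5·(-0.422857) − 0.25·(-0.802346) = 0.4120.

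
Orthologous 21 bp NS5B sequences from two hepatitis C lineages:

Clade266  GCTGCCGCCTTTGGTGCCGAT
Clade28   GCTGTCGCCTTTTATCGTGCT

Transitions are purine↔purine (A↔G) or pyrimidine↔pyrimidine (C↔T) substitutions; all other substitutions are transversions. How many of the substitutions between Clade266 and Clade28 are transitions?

3

Differing sites — 5:C/T (Ti); 13:G/T (Tv); 14:G/A (Ti); 16:G/C (Tv); 17:C/G (Tv); 18:C/T (Ti); 20:A/C (Tv).
Of the 7 differences, 3 transitions and 4 transversions, so the answer is 3.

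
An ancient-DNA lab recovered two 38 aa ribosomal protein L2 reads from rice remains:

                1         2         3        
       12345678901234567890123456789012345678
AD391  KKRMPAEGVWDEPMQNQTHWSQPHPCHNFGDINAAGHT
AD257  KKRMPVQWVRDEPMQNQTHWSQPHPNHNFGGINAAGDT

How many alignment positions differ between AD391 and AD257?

7

Mismatches occur at site 6 (A↔V), site 7 (E↔Q), site 8 (G↔W), site 10 (W↔R), site 26 (C↔N), site 31 (D↔G), site 37 (H↔D).
That gives 7 mismatches out of 38 aligned sites, so the Hamming distance is 7.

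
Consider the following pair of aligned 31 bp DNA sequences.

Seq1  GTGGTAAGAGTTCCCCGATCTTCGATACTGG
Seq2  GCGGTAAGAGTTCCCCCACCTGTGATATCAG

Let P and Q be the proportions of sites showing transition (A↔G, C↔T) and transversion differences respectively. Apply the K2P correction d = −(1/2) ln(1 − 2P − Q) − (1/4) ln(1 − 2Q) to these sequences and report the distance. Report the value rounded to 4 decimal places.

0.3349

Differing sites — 2:T/C (Ti); 17:G/C (Tv); 19:T/C (Ti); 22:T/G (Tv); 23:C/T (Ti); 28:C/T (Ti); 29:T/C (Ti); 30:G/A (Ti).
Of the 8 differences, 6 transitions and 2 transversions over 31 sites: P = 6/31 = 0.193548, Q = 2/31 = 0.064516.
d = −0.5·ln(0.548388) − 0.25·ln(0.870968) = −0.5·(-0.600772) − 0.25·(-0.138150) = 0.3349.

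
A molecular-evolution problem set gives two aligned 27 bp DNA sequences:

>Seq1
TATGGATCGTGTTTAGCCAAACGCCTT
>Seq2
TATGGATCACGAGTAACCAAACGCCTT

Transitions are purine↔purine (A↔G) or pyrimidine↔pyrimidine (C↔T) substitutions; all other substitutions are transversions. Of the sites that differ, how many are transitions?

3

Mismatches occur at site 9 (G→A, transition), site 10 (T→C, transition), site 12 (T→A, transversion), site 13 (T→G, transversion), site 16 (G→A, transition).
Of the 5 differences, 3 transitions and 2 transversions, so the answer is 3.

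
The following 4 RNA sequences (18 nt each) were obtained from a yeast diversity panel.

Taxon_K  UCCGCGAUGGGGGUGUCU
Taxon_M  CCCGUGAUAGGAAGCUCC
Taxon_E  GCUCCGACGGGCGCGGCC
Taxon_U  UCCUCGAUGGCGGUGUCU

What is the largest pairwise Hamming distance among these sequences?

Pairwise Hamming distances:
  Taxon_K vs Taxon_M: 8
  Taxon_K vs Taxon_E: 8
  Taxon_K vs Taxon_U: 2
  Taxon_M vs Taxon_E: 11
  Taxon_M vs Taxon_U: 10
  Taxon_E vs Taxon_U: 9
The largest is 11, between Taxon_M and Taxon_E.

11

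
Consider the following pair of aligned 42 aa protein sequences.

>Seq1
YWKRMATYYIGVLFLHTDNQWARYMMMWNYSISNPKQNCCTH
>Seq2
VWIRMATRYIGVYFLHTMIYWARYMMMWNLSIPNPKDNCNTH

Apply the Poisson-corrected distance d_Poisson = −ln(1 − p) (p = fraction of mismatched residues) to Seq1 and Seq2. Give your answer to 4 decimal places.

Mismatches occur at site 1 (Y↔V), site 3 (K↔I), site 8 (Y↔R), site 13 (L↔Y), site 18 (D↔M), site 19 (N↔I), site 20 (Q↔Y), site 30 (Y↔L), site 33 (S↔P), site 37 (Q↔D), site 40 (C↔N).
p = 11/42 = 0.261905.
d = −ln(1 − 0.261905) = −ln(0.738095) = 0.3037.

0.3037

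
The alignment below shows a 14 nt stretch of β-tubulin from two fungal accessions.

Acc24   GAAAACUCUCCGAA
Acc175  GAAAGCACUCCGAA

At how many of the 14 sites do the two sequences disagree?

2

Differing sites — 5:A/G; 7:U/A.
That gives 2 mismatches out of 14 aligned sites, so the Hamming distance is 2.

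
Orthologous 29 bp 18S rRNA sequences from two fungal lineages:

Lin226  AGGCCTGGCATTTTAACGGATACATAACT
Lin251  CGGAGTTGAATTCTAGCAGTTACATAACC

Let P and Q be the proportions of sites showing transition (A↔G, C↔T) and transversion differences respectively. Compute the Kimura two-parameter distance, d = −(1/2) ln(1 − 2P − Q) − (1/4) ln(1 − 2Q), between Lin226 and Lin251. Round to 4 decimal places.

The sequences differ at positions 1 (A/C, transversion), 4 (C/A, transversion), 5 (C/G, transversion), 7 (G/T, transversion), 9 (C/A, transversion), 13 (T/C, transition), 16 (A/G, transition), 18 (G/A, transition), 20 (A/T, transversion), 29 (T/C, transition).
Of the 10 differences, 4 transitions and 6 transversions over 29 sites: P = 4/29 = 0.137931, Q = 6/29 = 0.206897.
d = −0.5·ln(0.517241) − 0.25·ln(0.586206) = −0.5·(-0.659246) − 0.25·(-0.534084) = 0.4631.

0.4631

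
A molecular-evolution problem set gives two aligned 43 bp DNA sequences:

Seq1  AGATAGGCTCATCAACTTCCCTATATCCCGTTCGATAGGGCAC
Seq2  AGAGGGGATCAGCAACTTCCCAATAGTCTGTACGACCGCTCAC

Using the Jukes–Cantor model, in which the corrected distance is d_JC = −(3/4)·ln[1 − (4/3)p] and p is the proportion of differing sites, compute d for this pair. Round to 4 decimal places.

0.3870

Differing sites — 4:T/G; 5:A/G; 8:C/A; 12:T/G; 22:T/A; 26:T/G; 27:C/T; 29:C/T; 32:T/A; 36:T/C; 37:A/C; 39:G/C; 40:G/T.
p = 13/43 = 0.302326.
d = −0.75 · ln(1 − (4/3)·0.302326) = −0.75 · ln(0.596899) = −0.75 · (-0.516007) = 0.3870.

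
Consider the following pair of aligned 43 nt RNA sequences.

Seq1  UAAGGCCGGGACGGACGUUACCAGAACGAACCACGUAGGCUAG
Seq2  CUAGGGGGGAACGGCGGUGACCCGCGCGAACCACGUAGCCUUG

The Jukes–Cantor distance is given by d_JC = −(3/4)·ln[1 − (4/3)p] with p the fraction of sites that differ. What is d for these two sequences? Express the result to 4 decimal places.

0.3870

The sequences differ at positions 1 (U/C), 2 (A/U), 6 (C/G), 7 (C/G), 10 (G/A), 15 (A/C), 16 (C/G), 19 (U/G), 23 (A/C), 25 (A/C), 26 (A/G), 39 (G/C), 42 (A/U).
p = 13/43 = 0.302326.
d = −0.75 · ln(1 − (4/3)·0.302326) = −0.75 · ln(0.596899) = −0.75 · (-0.516007) = 0.3870.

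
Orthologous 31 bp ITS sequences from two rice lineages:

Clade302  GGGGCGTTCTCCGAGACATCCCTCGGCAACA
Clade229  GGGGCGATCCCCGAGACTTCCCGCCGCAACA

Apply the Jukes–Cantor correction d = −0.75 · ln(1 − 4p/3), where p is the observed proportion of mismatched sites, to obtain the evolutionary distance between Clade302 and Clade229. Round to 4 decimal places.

The sequences differ at positions 7 (T/A), 10 (T/C), 18 (A/T), 23 (T/G), 25 (G/C).
p = 5/31 = 0.161290.
d = −0.75 · ln(1 − (4/3)·0.161290) = −0.75 · ln(0.784947) = −0.75 · (-0.242139) = 0.1816.

0.1816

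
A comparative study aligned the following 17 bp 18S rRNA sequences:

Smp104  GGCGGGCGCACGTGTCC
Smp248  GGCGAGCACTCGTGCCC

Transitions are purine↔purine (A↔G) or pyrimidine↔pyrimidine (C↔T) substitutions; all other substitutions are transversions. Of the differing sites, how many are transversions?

1

Mismatches occur at site 5 (G→A, transition), site 8 (G→A, transition), site 10 (A→T, transversion), site 15 (T→C, transition).
Of the 4 differences, 3 transitions and 1 transversion, so the answer is 1.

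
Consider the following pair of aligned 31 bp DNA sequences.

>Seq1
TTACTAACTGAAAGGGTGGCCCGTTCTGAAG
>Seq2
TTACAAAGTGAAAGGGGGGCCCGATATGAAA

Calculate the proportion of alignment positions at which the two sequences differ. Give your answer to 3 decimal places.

0.194

Mismatches occur at site 5 (T↔A), site 8 (C↔G), site 17 (T↔G), site 24 (T↔A), site 26 (C↔A), site 31 (G↔A).
There are 6 differences over 31 sites, so p = 6/31 = 0.194.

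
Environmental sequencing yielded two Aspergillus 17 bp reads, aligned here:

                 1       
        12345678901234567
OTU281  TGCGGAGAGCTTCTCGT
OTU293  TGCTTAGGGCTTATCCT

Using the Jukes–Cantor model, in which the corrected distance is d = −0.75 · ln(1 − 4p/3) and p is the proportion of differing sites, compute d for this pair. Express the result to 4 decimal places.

0.3734

The sequences differ at positions 4 (G/T), 5 (G/T), 8 (A/G), 13 (C/A), 16 (G/C).
p = 5/17 = 0.294118.
d = −0.75 · ln(1 − (4/3)·0.294118) = −0.75 · ln(0.607843) = −0.75 · (-0.497839) = 0.3734.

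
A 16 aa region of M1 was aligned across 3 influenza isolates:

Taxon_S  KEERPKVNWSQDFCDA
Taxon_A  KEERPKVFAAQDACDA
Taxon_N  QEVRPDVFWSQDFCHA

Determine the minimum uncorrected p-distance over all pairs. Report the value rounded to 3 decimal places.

Pairwise Hamming distances:
  Taxon_S vs Taxon_A: 4
  Taxon_S vs Taxon_N: 5
  Taxon_A vs Taxon_N: 7
The smallest is 4 mismatches, between Taxon_S and Taxon_A; p = 4/16 = 0.250.

0.250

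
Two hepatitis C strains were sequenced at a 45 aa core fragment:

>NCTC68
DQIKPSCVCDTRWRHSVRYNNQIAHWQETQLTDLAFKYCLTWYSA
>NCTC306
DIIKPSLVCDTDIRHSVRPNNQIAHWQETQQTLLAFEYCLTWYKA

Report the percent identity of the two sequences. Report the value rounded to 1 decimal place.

The sequences differ at positions 2 (Q/I), 7 (C/L), 12 (R/D), 13 (W/I), 19 (Y/P), 31 (L/Q), 33 (D/L), 37 (K/E), 44 (S/K).
36 of the 45 sites match, so the percent identity is 36/45 × 100 = 80.0%.

80.0%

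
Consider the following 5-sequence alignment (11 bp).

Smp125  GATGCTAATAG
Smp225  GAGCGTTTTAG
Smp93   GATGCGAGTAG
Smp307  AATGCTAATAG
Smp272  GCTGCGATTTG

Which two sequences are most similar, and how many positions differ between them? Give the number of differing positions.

Pairwise Hamming distances:
  Smp125 vs Smp225: 5
  Smp125 vs Smp93: 2
  Smp125 vs Smp307: 1
  Smp125 vs Smp272: 4
  Smp225 vs Smp93: 6
  Smp225 vs Smp307: 6
  Smp225 vs Smp272: 7
  Smp93 vs Smp307: 3
  Smp93 vs Smp272: 3
  Smp307 vs Smp272: 5
The smallest is 1, between Smp125 and Smp307.

1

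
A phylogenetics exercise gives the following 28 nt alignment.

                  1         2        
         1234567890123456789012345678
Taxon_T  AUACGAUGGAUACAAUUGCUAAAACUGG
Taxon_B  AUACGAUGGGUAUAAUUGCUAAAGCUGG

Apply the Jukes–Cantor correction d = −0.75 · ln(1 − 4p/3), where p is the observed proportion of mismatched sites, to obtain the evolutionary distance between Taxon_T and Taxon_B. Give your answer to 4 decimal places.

The sequences differ at positions 10 (A/G), 13 (C/U), 24 (A/G).
p = 3/28 = 0.107143.
d = −0.75 · ln(1 − (4/3)·0.107143) = −0.75 · ln(0.857143) = −0.75 · (-0.154151) = 0.1156.

0.1156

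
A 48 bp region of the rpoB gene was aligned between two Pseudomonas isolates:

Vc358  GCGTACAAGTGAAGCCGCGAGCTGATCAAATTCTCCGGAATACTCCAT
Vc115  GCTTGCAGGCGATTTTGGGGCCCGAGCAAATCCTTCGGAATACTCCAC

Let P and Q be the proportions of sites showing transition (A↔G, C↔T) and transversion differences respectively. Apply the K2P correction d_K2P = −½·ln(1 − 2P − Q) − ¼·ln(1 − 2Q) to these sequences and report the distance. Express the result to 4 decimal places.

Mismatches occur at site 3 (G→T, transversion), site 5 (A→G, transition), site 8 (A→G, transition), site 10 (T→C, transition), site 13 (A→T, transversion), site 14 (G→T, transversion), site 15 (C→T, transition), site 16 (C→T, transition), site 18 (C→G, transversion), site 20 (A→G, transition), site 21 (G→C, transversion), site 23 (T→C, transition), site 26 (T→G, transversion), site 32 (T→C, transition), site 35 (C→T, transition), site 48 (T→C, transition).
Of the 16 differences, 10 transitions and 6 transversions over 48 sites: P = 10/48 = 0.208333, Q = 6/48 = 0.125000.
d = −0.5·ln(0.458334) − 0.25·ln(0.750000) = −0.5·(-0.780157) − 0.25·(-0.287682) = 0.4620.

0.4620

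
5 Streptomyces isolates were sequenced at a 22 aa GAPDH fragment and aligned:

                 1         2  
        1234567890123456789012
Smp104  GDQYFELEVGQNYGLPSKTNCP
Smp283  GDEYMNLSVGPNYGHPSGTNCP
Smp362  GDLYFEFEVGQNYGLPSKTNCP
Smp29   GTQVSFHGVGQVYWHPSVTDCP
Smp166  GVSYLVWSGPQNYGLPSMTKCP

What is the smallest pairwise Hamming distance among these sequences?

2

Pairwise Hamming distances:
  Smp104 vs Smp283: 7
  Smp104 vs Smp362: 2
  Smp104 vs Smp29: 11
  Smp104 vs Smp166: 10
  Smp283 vs Smp362: 8
  Smp283 vs Smp29: 12
  Smp283 vs Smp166: 11
  Smp362 vs Smp29: 12
  Smp362 vs Smp166: 10
  Smp29 vs Smp166: 14
The smallest is 2, between Smp104 and Smp362.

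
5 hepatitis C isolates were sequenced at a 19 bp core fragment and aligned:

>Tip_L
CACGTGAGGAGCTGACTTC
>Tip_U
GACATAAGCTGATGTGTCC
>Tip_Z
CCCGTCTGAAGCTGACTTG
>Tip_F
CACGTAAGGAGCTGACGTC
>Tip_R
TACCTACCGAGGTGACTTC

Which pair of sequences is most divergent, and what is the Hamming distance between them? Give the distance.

Pairwise Hamming distances:
  Tip_L vs Tip_U: 9
  Tip_L vs Tip_Z: 5
  Tip_L vs Tip_F: 2
  Tip_L vs Tip_R: 6
  Tip_U vs Tip_Z: 12
  Tip_U vs Tip_F: 9
  Tip_U vs Tip_R: 10
  Tip_Z vs Tip_F: 6
  Tip_Z vs Tip_R: 9
  Tip_F vs Tip_R: 6
The largest is 12, between Tip_U and Tip_Z.

12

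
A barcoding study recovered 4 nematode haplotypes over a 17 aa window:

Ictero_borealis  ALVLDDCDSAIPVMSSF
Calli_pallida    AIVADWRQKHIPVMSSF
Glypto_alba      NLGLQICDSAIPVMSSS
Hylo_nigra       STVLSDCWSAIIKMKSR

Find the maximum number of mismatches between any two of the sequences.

13

Pairwise Hamming distances:
  Ictero_borealis vs Calli_pallida: 7
  Ictero_borealis vs Glypto_alba: 5
  Ictero_borealis vs Hylo_nigra: 8
  Calli_pallida vs Glypto_alba: 11
  Calli_pallida vs Hylo_nigra: 13
  Glypto_alba vs Hylo_nigra: 10
The largest is 13, between Calli_pallida and Hylo_nigra.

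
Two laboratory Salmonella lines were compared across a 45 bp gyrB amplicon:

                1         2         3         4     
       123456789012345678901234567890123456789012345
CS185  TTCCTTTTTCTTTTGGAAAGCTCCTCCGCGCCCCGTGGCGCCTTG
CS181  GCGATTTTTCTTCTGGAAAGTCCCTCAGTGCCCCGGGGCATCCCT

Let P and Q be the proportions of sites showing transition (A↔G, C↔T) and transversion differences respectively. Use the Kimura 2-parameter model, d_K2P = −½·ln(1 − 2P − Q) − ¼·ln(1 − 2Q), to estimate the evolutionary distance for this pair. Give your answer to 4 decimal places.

0.4586

Mismatches occur at site 1 (T/G, transversion), site 2 (T/C, transition), site 3 (C/G, transversion), site 4 (C/A, transversion), site 13 (T/C, transition), site 21 (C/T, transition), site 22 (T/C, transition), site 27 (C/A, transversion), site 29 (C/T, transition), site 36 (T/G, transversion), site 40 (G/A, transition), site 41 (C/T, transition), site 43 (T/C, transition), site 44 (T/C, transition), site 45 (G/T, transversion).
Of the 15 differences, 9 transitions and 6 transversions over 45 sites: P = 9/45 = 0.200000, Q = 6/45 = 0.133333.
d = −0.5·ln(0.466667) − 0.25·ln(0.733334) = −0.5·(-0.762139) − 0.25·(-0.310154) = 0.4586.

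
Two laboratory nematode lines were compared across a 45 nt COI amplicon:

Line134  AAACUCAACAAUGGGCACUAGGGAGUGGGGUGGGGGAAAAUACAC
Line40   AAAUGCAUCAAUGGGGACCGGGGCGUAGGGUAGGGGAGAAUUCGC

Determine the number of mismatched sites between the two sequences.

12

The sequences differ at positions 4 (C/U), 5 (U/G), 8 (A/U), 16 (C/G), 19 (U/C), 20 (A/G), 24 (A/C), 27 (G/A), 32 (G/A), 38 (A/G), 42 (A/U), 44 (A/G).
That gives 12 mismatches out of 45 aligned sites, so the Hamming distance is 12.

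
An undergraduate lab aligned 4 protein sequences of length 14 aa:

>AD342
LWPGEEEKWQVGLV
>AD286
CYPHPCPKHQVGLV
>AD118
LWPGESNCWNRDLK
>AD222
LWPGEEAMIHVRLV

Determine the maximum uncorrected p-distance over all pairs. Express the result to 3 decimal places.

Pairwise Hamming distances:
  AD342 vs AD286: 7
  AD342 vs AD118: 7
  AD342 vs AD222: 5
  AD286 vs AD118: 12
  AD286 vs AD222: 10
  AD118 vs AD222: 8
The largest is 12 mismatches, between AD286 and AD118; p = 12/14 = 0.857.

0.857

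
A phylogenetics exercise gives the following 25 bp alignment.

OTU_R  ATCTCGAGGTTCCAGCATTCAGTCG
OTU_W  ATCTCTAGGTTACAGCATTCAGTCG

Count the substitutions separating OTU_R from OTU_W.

The sequences differ at positions 6 (G/T), 12 (C/A).
That gives 2 mismatches out of 25 aligned sites, so the Hamming distance is 2.

2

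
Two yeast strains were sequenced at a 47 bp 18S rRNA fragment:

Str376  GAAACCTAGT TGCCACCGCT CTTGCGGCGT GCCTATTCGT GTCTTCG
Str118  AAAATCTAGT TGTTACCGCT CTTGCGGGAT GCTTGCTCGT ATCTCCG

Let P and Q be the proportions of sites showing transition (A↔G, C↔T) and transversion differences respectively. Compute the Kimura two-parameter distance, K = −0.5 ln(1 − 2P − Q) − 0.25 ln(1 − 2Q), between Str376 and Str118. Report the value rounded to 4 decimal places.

The sequences differ at positions 1 (G/A, transition), 5 (C/T, transition), 13 (C/T, transition), 14 (C/T, transition), 28 (C/G, transversion), 29 (G/A, transition), 33 (C/T, transition), 35 (A/G, transition), 36 (T/C, transition), 41 (G/A, transition), 45 (T/C, transition).
Of the 11 differences, 10 transitions and 1 transversion over 47 sites: P = 10/47 = 0.212766, Q = 1/47 = 0.021277.
d = −0.5·ln(0.553191) − 0.25·ln(0.957446) = −0.5·(-0.592052) − 0.25·(-0.043486) = 0.3069.

0.3069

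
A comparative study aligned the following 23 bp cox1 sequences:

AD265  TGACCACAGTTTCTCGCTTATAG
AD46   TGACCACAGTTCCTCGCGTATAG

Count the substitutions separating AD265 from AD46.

2

Differing sites — 12:T/C; 18:T/G.
That gives 2 mismatches out of 23 aligned sites, so the Hamming distance is 2.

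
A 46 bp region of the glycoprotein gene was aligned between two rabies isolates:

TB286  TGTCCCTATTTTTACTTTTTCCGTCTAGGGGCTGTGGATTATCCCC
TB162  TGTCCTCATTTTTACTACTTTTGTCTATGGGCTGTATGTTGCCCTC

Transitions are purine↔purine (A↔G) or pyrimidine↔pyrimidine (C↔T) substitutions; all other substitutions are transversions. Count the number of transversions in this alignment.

Differing sites — 6:C/T (Ti); 7:T/C (Ti); 17:T/A (Tv); 18:T/C (Ti); 21:C/T (Ti); 22:C/T (Ti); 28:G/T (Tv); 36:G/A (Ti); 37:G/T (Tv); 38:A/G (Ti); 41:A/G (Ti); 42:T/C (Ti); 45:C/T (Ti).
Of the 13 differences, 10 transitions and 3 transversions, so the answer is 3.

3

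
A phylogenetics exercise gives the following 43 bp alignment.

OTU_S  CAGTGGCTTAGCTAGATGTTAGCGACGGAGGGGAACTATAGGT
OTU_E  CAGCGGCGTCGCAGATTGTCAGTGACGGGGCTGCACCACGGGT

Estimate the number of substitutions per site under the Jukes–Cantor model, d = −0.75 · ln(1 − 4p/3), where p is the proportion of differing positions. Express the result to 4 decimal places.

0.5141

Mismatches occur at site 4 (T/C), site 8 (T/G), site 10 (A/C), site 13 (T/A), site 14 (A/G), site 15 (G/A), site 16 (A/T), site 20 (T/C), site 23 (C/T), site 29 (A/G), site 31 (G/C), site 32 (G/T), site 34 (A/C), site 37 (T/C), site 39 (T/C), site 40 (A/G).
p = 16/43 = 0.372093.
d = −0.75 · ln(1 − (4/3)·0.372093) = −0.75 · ln(0.503876) = −0.75 · (-0.685425) = 0.5141.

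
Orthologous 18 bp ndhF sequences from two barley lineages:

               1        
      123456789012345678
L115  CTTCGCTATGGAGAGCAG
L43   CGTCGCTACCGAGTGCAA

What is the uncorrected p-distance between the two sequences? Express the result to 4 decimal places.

0.2778

Differing sites — 2:T/G; 9:T/C; 10:G/C; 14:A/T; 18:G/A.
There are 5 differences over 18 sites, so p = 5/18 = 0.2778.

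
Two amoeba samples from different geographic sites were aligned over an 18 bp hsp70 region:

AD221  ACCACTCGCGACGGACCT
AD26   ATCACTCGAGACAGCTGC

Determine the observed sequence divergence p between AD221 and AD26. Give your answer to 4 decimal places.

0.3889

The sequences differ at positions 2 (C/T), 9 (C/A), 13 (G/A), 15 (A/C), 16 (C/T), 17 (C/G), 18 (T/C).
There are 7 differences over 18 sites, so p = 7/18 = 0.3889.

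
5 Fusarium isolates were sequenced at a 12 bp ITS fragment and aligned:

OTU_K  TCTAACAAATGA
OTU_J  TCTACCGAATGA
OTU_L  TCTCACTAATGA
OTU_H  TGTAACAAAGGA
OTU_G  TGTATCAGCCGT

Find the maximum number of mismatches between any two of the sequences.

Pairwise Hamming distances:
  OTU_K vs OTU_J: 2
  OTU_K vs OTU_L: 2
  OTU_K vs OTU_H: 2
  OTU_K vs OTU_G: 6
  OTU_J vs OTU_L: 3
  OTU_J vs OTU_H: 4
  OTU_J vs OTU_G: 7
  OTU_L vs OTU_H: 4
  OTU_L vs OTU_G: 8
  OTU_H vs OTU_G: 5
The largest is 8, between OTU_L and OTU_G.

8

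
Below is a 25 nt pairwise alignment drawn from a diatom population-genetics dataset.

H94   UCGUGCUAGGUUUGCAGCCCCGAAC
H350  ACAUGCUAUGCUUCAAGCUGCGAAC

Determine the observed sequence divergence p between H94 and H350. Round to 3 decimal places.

0.320

Mismatches occur at site 1 (U/A), site 3 (G/A), site 9 (G/U), site 11 (U/C), site 14 (G/C), site 15 (C/A), site 19 (C/U), site 20 (C/G).
There are 8 differences over 25 sites, so p = 8/25 = 0.320.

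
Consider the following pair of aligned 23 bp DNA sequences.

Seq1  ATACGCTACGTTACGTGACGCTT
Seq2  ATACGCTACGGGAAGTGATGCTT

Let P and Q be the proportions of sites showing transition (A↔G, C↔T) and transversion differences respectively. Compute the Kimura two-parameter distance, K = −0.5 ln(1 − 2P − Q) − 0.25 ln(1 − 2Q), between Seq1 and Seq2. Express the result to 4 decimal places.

Mismatches occur at site 11 (T→G, transversion), site 12 (T→G, transversion), site 14 (C→A, transversion), site 19 (C→T, transition).
Of the 4 differences, 1 transition and 3 transversions over 23 sites: P = 1/23 = 0.043478, Q = 3/23 = 0.130435.
d = −0.5·ln(0.782609) − 0.25·ln(0.739130) = −0.5·(-0.245122) − 0.25·(-0.302281) = 0.1981.

0.1981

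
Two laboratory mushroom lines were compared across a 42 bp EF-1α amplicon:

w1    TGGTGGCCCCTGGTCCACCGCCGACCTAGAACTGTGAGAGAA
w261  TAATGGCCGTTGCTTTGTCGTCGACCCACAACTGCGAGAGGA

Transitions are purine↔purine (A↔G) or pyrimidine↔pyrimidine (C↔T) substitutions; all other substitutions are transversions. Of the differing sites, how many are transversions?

3

Mismatches occur at site 2 (G/A, transition), site 3 (G/A, transition), site 9 (C/G, transversion), site 10 (C/T, transition), site 13 (G/C, transversion), site 15 (C/T, transition), site 16 (C/T, transition), site 17 (A/G, transition), site 18 (C/T, transition), site 21 (C/T, transition), site 27 (T/C, transition), site 29 (G/C, transversion), site 35 (T/C, transition), site 41 (A/G, transition).
Of the 14 differences, 11 transitions and 3 transversions, so the answer is 3.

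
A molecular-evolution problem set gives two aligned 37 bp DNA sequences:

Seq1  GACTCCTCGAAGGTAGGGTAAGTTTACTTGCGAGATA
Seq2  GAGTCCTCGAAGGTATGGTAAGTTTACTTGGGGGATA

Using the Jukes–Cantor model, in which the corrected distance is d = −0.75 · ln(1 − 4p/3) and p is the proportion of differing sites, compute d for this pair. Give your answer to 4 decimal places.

0.1167

Mismatches occur at site 3 (C↔G), site 16 (G↔T), site 31 (C↔G), site 33 (A↔G).
p = 4/37 = 0.108108.
d = −0.75 · ln(1 − (4/3)·0.108108) = −0.75 · ln(0.855856) = −0.75 · (-0.155653) = 0.1167.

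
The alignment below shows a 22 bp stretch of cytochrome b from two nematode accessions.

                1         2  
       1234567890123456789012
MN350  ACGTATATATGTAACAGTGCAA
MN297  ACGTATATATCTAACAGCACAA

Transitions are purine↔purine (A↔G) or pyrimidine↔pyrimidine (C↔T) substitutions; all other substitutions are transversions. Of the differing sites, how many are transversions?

The sequences differ at positions 11 (G/C, transversion), 18 (T/C, transition), 19 (G/A, transition).
Of the 3 differences, 2 transitions and 1 transversion, so the answer is 1.

1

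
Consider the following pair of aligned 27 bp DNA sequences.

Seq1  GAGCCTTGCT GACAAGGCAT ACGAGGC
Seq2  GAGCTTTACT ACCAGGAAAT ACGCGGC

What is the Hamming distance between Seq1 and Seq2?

Mismatches occur at site 5 (C↔T), site 8 (G↔A), site 11 (G↔A), site 12 (A↔C), site 15 (A↔G), site 17 (G↔A), site 18 (C↔A), site 24 (A↔C).
That gives 8 mismatches out of 27 aligned sites, so the Hamming distance is 8.

8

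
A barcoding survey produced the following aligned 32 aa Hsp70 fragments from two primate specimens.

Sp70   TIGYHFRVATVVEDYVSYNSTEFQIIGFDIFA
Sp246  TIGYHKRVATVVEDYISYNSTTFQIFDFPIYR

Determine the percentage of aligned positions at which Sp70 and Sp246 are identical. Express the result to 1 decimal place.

The sequences differ at positions 6 (F/K), 16 (V/I), 22 (E/T), 26 (I/F), 27 (G/D), 29 (D/P), 31 (F/Y), 32 (A/R).
24 of the 32 sites match, so the percent identity is 24/32 × 100 = 75.0%.

75.0%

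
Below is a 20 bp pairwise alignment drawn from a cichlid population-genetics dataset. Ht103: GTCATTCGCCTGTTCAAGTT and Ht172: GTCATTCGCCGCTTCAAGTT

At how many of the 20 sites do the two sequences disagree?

2

Mismatches occur at site 11 (T/G), site 12 (G/C).
That gives 2 mismatches out of 20 aligned sites, so the Hamming distance is 2.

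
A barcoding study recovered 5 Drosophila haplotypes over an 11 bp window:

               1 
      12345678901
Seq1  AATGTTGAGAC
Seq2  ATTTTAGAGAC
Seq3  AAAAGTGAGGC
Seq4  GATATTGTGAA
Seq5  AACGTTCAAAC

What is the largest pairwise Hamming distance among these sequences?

Pairwise Hamming distances:
  Seq1 vs Seq2: 3
  Seq1 vs Seq3: 4
  Seq1 vs Seq4: 4
  Seq1 vs Seq5: 3
  Seq2 vs Seq3: 6
  Seq2 vs Seq4: 6
  Seq2 vs Seq5: 6
  Seq3 vs Seq4: 6
  Seq3 vs Seq5: 6
  Seq4 vs Seq5: 7
The largest is 7, between Seq4 and Seq5.

7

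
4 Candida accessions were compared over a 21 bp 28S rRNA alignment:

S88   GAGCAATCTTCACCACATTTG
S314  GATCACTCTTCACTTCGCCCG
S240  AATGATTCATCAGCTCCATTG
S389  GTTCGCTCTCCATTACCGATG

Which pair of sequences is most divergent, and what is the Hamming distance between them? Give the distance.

Pairwise Hamming distances:
  S88 vs S314: 8
  S88 vs S240: 9
  S88 vs S389: 10
  S314 vs S240: 10
  S314 vs S389: 9
  S240 vs S389: 12
The largest is 12, between S240 and S389.

12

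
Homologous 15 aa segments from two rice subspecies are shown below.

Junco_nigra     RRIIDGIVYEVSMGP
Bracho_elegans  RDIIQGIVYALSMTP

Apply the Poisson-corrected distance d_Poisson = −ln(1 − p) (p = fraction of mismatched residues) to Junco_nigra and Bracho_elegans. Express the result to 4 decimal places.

0.4055

The sequences differ at positions 2 (R/D), 5 (D/Q), 10 (E/A), 11 (V/L), 14 (G/T).
p = 5/15 = 0.333333.
d = −ln(1 − 0.333333) = −ln(0.666667) = 0.4055.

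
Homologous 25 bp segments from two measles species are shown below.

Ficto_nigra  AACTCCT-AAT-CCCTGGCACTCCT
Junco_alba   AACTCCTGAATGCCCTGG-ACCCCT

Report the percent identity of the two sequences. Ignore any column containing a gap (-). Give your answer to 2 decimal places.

95.45%

Excluding the 3 gap columns leaves 22 comparable sites.
The sequences differ at position 22 (T/C).
21 of the 22 comparable sites match, so the percent identity is 21/22 × 100 = 95.45%.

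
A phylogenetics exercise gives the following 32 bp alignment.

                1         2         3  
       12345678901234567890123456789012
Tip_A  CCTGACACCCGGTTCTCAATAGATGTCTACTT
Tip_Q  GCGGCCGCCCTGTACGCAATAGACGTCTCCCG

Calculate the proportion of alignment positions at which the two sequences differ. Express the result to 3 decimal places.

Differing sites — 1:C/G; 3:T/G; 5:A/C; 7:A/G; 11:G/T; 14:T/A; 16:T/G; 24:T/C; 29:A/C; 31:T/C; 32:T/G.
There are 11 differences over 32 sites, so p = 11/32 = 0.344.

0.344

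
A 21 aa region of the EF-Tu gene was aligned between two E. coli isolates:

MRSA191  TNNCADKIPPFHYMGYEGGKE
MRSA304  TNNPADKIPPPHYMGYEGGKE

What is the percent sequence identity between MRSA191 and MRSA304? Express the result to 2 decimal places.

The sequences differ at positions 4 (C/P), 11 (F/P).
19 of the 21 sites match, so the percent identity is 19/21 × 100 = 90.48%.

90.48%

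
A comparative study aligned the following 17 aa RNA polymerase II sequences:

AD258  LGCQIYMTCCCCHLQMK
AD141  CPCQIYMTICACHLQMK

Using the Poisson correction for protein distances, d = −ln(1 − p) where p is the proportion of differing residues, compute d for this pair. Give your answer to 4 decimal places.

The sequences differ at positions 1 (L/C), 2 (G/P), 9 (C/I), 11 (C/A).
p = 4/17 = 0.235294.
d = −ln(1 − 0.235294) = −ln(0.764706) = 0.2683.

0.2683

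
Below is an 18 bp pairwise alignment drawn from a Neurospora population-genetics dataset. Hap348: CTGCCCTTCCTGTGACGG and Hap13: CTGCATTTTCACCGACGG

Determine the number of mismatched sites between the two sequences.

Mismatches occur at site 5 (C→A), site 6 (C→T), site 9 (C→T), site 11 (T→A), site 12 (G→C), site 13 (T→C).
That gives 6 mismatches out of 18 aligned sites, so the Hamming distance is 6.

6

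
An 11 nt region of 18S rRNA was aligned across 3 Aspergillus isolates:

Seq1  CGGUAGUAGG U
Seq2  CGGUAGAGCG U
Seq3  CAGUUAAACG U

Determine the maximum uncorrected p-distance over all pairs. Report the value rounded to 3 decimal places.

Pairwise Hamming distances:
  Seq1 vs Seq2: 3
  Seq1 vs Seq3: 5
  Seq2 vs Seq3: 4
The largest is 5 mismatches, between Seq1 and Seq3; p = 5/11 = 0.455.

0.455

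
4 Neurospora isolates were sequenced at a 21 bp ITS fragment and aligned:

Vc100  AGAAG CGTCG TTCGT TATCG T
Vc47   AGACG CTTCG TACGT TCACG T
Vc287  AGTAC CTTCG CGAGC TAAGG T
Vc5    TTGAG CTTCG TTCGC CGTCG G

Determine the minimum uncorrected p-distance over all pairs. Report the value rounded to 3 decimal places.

0.238

Pairwise Hamming distances:
  Vc100 vs Vc47: 5
  Vc100 vs Vc287: 9
  Vc100 vs Vc5: 8
  Vc47 vs Vc287: 9
  Vc47 vs Vc5: 10
  Vc287 vs Vc5: 12
The smallest is 5 mismatches, between Vc100 and Vc47; p = 5/21 = 0.238.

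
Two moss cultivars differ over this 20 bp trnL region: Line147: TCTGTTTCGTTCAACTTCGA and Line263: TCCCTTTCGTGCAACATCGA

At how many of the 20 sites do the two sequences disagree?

4

Differing sites — 3:T/C; 4:G/C; 11:T/G; 16:T/A.
That gives 4 mismatches out of 20 aligned sites, so the Hamming distance is 4.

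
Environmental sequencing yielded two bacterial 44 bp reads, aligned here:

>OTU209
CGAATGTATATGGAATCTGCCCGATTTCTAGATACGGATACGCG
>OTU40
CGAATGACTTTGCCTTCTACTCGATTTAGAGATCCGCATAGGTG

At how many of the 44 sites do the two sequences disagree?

14

The sequences differ at positions 7 (T/A), 8 (A/C), 10 (A/T), 13 (G/C), 14 (A/C), 15 (A/T), 19 (G/A), 21 (C/T), 28 (C/A), 29 (T/G), 34 (A/C), 37 (G/C), 41 (C/G), 43 (C/T).
That gives 14 mismatches out of 44 aligned sites, so the Hamming distance is 14.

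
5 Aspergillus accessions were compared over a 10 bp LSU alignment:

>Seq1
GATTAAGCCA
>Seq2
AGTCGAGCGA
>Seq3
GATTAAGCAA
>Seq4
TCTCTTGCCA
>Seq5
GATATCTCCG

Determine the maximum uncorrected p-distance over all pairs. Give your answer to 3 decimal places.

0.800

Pairwise Hamming distances:
  Seq1 vs Seq2: 5
  Seq1 vs Seq3: 1
  Seq1 vs Seq4: 5
  Seq1 vs Seq5: 5
  Seq2 vs Seq3: 5
  Seq2 vs Seq4: 5
  Seq2 vs Seq5: 8
  Seq3 vs Seq4: 6
  Seq3 vs Seq5: 6
  Seq4 vs Seq5: 6
The largest is 8 mismatches, between Seq2 and Seq5; p = 8/10 = 0.800.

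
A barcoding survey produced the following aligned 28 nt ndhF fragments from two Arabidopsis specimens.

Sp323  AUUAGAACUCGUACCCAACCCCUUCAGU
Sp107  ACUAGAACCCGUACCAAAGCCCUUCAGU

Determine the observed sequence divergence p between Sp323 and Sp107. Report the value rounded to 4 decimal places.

0.1429

Mismatches occur at site 2 (U→C), site 9 (U→C), site 16 (C→A), site 19 (C→G).
There are 4 differences over 28 sites, so p = 4/28 = 0.1429.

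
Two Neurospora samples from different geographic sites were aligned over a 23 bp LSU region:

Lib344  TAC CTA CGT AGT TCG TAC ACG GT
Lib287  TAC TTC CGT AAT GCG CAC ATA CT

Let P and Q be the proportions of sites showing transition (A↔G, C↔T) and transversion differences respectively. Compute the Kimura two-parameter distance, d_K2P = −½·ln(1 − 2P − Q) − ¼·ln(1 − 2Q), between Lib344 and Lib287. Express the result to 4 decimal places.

0.4920

The sequences differ at positions 4 (C/T, transition), 6 (A/C, transversion), 11 (G/A, transition), 13 (T/G, transversion), 16 (T/C, transition), 20 (C/T, transition), 21 (G/A, transition), 22 (G/C, transversion).
Of the 8 differences, 5 transitions and 3 transversions over 23 sites: P = 5/23 = 0.217391, Q = 3/23 = 0.130435.
d = −0.5·ln(0.434783) − 0.25·ln(0.739130) = −0.5·(-0.832908) − 0.25·(-0.302281) = 0.4920.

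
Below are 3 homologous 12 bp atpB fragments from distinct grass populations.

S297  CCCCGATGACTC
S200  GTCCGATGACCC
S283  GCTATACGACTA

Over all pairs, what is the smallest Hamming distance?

3

Pairwise Hamming distances:
  S297 vs S200: 3
  S297 vs S283: 6
  S200 vs S283: 7
The smallest is 3, between S297 and S200.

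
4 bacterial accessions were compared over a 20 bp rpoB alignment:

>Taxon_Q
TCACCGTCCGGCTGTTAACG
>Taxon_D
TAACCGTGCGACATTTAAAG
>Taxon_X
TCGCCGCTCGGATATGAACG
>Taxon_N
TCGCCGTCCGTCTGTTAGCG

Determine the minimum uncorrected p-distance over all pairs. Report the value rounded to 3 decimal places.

0.150

Pairwise Hamming distances:
  Taxon_Q vs Taxon_D: 6
  Taxon_Q vs Taxon_X: 6
  Taxon_Q vs Taxon_N: 3
  Taxon_D vs Taxon_X: 10
  Taxon_D vs Taxon_N: 8
  Taxon_X vs Taxon_N: 7
The smallest is 3 mismatches, between Taxon_Q and Taxon_N; p = 3/20 = 0.150.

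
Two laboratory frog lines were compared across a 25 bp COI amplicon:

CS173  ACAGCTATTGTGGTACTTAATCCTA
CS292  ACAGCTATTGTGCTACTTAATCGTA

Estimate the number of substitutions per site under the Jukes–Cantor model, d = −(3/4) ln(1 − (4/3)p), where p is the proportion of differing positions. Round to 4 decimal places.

0.0846

Differing sites — 13:G/C; 23:C/G.
p = 2/25 = 0.080000.
d = −0.75 · ln(1 − (4/3)·0.080000) = −0.75 · ln(0.893333) = −0.75 · (-0.112796) = 0.0846.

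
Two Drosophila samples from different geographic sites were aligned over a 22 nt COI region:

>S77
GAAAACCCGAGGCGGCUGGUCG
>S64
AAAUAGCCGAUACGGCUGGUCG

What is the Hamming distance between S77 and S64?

Differing sites — 1:G/A; 4:A/U; 6:C/G; 11:G/U; 12:G/A.
That gives 5 mismatches out of 22 aligned sites, so the Hamming distance is 5.

5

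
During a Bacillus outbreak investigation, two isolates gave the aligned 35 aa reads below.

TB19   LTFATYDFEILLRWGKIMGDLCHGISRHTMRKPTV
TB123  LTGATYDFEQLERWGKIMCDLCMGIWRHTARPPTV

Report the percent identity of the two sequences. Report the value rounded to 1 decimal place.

Mismatches occur at site 3 (F↔G), site 10 (I↔Q), site 12 (L↔E), site 19 (G↔C), site 23 (H↔M), site 26 (S↔W), site 30 (M↔A), site 32 (K↔P).
27 of the 35 sites match, so the percent identity is 27/35 × 100 = 77.1%.

77.1%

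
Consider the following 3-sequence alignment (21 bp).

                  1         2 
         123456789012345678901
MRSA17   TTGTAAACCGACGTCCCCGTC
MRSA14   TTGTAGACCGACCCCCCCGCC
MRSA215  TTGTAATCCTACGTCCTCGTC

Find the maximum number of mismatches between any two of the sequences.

Pairwise Hamming distances:
  MRSA17 vs MRSA14: 4
  MRSA17 vs MRSA215: 3
  MRSA14 vs MRSA215: 7
The largest is 7, between MRSA14 and MRSA215.

7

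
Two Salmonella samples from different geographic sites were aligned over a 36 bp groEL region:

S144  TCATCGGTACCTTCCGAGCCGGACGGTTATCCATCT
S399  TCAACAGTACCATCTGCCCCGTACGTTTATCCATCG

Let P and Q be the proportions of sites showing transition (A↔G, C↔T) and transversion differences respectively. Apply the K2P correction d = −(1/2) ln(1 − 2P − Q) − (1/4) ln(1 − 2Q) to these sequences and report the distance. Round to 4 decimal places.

Differing sites — 4:T/A (Tv); 6:G/A (Ti); 12:T/A (Tv); 15:C/T (Ti); 17:A/C (Tv); 18:G/C (Tv); 22:G/T (Tv); 26:G/T (Tv); 36:T/G (Tv).
Of the 9 differences, 2 transitions and 7 transversions over 36 sites: P = 2/36 = 0.055556, Q = 7/36 = 0.194444.
d = −0.5·ln(0.694444) − 0.25·ln(0.611112) = −0.5·(-0.364644) − 0.25·(-0.492475) = 0.3054.

0.3054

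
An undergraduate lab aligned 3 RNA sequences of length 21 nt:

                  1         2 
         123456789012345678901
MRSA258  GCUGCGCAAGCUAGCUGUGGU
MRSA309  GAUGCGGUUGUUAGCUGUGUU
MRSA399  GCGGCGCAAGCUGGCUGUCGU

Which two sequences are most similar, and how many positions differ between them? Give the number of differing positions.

3

Pairwise Hamming distances:
  MRSA258 vs MRSA309: 6
  MRSA258 vs MRSA399: 3
  MRSA309 vs MRSA399: 9
The smallest is 3, between MRSA258 and MRSA399.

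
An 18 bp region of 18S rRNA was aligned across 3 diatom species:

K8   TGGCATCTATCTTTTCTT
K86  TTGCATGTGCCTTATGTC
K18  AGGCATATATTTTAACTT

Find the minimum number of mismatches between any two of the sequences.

5

Pairwise Hamming distances:
  K8 vs K86: 7
  K8 vs K18: 5
  K86 vs K18: 9
The smallest is 5, between K8 and K18.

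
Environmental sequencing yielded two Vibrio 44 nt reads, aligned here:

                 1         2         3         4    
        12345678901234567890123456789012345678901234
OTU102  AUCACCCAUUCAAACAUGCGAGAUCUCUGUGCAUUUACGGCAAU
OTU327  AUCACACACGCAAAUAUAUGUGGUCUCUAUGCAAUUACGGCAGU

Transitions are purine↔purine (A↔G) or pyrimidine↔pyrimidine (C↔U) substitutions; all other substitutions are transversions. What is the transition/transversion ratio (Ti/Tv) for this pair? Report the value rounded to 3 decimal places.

The sequences differ at positions 6 (C/A, transversion), 9 (U/C, transition), 10 (U/G, transversion), 15 (C/U, transition), 18 (G/A, transition), 19 (C/U, transition), 21 (A/U, transversion), 23 (A/G, transition), 29 (G/A, transition), 34 (U/A, transversion), 43 (A/G, transition).
Of the 11 differences, 7 transitions and 4 transversions, so Ti/Tv = 7/4 = 1.750.

1.750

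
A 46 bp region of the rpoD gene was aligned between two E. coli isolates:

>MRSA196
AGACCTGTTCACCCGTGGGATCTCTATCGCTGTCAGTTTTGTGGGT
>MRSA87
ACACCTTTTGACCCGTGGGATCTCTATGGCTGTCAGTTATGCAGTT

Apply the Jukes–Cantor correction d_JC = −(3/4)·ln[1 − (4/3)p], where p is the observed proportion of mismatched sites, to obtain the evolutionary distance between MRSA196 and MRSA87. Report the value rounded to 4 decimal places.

Differing sites — 2:G/C; 7:G/T; 10:C/G; 28:C/G; 39:T/A; 42:T/C; 43:G/A; 45:G/T.
p = 8/46 = 0.173913.
d = −0.75 · ln(1 − (4/3)·0.173913) = −0.75 · ln(0.768116) = −0.75 · (-0.263815) = 0.1979.

0.1979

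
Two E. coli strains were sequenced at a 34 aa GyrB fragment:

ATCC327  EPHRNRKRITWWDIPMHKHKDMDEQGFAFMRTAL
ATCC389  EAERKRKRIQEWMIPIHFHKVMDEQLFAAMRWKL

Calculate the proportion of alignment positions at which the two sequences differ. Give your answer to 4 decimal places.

Differing sites — 2:P/A; 3:H/E; 5:N/K; 10:T/Q; 11:W/E; 13:D/M; 16:M/I; 18:K/F; 21:D/V; 26:G/L; 29:F/A; 32:T/W; 33:A/K.
There are 13 differences over 34 sites, so p = 13/34 = 0.3824.

0.3824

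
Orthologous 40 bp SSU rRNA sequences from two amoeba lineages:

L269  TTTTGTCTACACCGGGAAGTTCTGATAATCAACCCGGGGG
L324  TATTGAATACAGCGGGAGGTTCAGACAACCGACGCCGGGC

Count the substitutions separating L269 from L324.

Differing sites — 2:T/A; 6:T/A; 7:C/A; 12:C/G; 18:A/G; 23:T/A; 26:T/C; 29:T/C; 31:A/G; 34:C/G; 36:G/C; 40:G/C.
That gives 12 mismatches out of 40 aligned sites, so the Hamming distance is 12.

12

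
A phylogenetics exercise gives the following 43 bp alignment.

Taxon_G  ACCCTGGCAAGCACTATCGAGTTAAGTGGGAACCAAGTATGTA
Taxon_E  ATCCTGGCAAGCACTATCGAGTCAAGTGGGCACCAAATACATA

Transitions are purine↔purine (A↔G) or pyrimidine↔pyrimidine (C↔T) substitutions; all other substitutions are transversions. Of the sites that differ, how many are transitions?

5

Differing sites — 2:C/T (Ti); 23:T/C (Ti); 31:A/C (Tv); 37:G/A (Ti); 40:T/C (Ti); 41:G/A (Ti).
Of the 6 differences, 5 transitions and 1 transversion, so the answer is 5.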